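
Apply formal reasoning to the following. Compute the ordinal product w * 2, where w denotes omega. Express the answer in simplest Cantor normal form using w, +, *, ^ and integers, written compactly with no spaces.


Compute w * 2.
Ordinal * is associative and left-distributive over +, but NOT commutative; for finite n>1, n*w = w but w*n stays w*n.
w * 2 means 2 copies of w concatenated: w*2.
Result = w*2

w*2


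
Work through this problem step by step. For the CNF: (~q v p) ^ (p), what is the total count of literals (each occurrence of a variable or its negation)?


Counting literals in each clause:
Clause 1: 2 literal(s)
Clause 2: 1 literal(s)
Total = 3

3


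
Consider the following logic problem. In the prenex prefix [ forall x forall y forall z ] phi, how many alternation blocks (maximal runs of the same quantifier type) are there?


Quantifier-type sequence: A A A  (A=forall, E=exists)
Group into maximal same-type runs:
  Ax3
Number of blocks = 1

1


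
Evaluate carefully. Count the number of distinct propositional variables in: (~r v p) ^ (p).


Identify each variable that appears in the formula.
Variables found: p, r
Count = 2

2


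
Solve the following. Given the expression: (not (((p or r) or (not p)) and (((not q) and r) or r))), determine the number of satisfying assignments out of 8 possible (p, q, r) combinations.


Check all 8 assignments:
p=0, q=0, r=0: 1
p=0, q=0, r=1: 0
p=0, q=1, r=0: 1
p=0, q=1, r=1: 0
p=1, q=0, r=0: 1
p=1, q=0, r=1: 0
p=1, q=1, r=0: 1
p=1, q=1, r=1: 0
Count of True = 4

4


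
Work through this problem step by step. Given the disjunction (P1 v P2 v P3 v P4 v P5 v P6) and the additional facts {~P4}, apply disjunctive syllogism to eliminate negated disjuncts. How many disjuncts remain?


Original disjuncts (6): P1, P2, P3, P4, P5, P6
Negated (eliminate): ~P4
Remaining disjuncts: P1, P2, P3, P5, P6
Count = 6 - 1 = 5

5


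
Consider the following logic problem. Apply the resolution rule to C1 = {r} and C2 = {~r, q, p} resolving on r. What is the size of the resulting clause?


Remove r from C1 and ~r from C2.
C1 remainder: {}
C2 remainder: {q, p}
Union (resolvent): {p, q}
Resolvent has 2 literal(s).

2


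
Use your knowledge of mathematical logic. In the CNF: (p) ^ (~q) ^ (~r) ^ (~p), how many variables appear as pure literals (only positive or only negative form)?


Check each variable for pure literal status:
p: mixed (not pure)
q: pure negative
r: pure negative
Pure literal count = 2

2


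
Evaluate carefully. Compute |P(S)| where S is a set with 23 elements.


The power set of a set with n elements has 2^n elements.
|P(S)| = 2^23 = 8388608

8388608


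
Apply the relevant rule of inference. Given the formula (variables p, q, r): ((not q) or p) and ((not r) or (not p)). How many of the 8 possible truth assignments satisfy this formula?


Evaluate all 8 assignments for p, q, r:
p=0, q=0, r=0: 1
p=0, q=0, r=1: 1
p=0, q=1, r=0: 0
p=0, q=1, r=1: 0
p=1, q=0, r=0: 1
p=1, q=0, r=1: 0
p=1, q=1, r=0: 1
p=1, q=1, r=1: 0
Satisfying count = 4

4


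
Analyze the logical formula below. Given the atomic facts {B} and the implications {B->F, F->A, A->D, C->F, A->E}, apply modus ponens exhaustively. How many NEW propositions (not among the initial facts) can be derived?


Initial facts: {B}
Apply modus ponens to closure:
  B and B->F  =>  F
  F and F->A  =>  A
  A and A->D  =>  D
  A and A->E  =>  E
Final known: {A, B, D, E, F}
New propositions: {A, D, E, F}
Count = 4

4


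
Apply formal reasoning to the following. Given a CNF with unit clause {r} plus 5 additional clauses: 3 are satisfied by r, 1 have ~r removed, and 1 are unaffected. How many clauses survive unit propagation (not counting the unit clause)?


Satisfied (removed): 3
Shortened (remain): 1
Unchanged (remain): 1
Remaining = 1 + 1 = 2

2


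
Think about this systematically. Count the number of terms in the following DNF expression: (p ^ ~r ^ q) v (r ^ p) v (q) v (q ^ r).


A DNF formula is a disjunction of terms (conjunctions).
Terms are separated by v.
Counting the disjuncts: 4 terms.

4


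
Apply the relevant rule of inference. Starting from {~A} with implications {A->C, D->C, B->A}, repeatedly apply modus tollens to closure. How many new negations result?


Initial negated facts: {~A}
Apply modus tollens to closure:
  ~A and B->A  =>  ~B
Final negated: {~A, ~B}
New negations: {~B}
Count = 1

1


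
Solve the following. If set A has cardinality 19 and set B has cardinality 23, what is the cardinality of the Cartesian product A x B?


The Cartesian product A x B contains all ordered pairs (a, b).
|A x B| = |A| * |B| = 19 * 23 = 437

437


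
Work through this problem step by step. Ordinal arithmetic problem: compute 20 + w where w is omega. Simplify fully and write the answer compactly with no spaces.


Compute 20 + w.
Ordinal + is associative but NOT commutative; for finite n>0, n + w = w but w + n stays w+n.
Any finite left addend is absorbed by w on the right: 20 + w = w.
Result = w

w


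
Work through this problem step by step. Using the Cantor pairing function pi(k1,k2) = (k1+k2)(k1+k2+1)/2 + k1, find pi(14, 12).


k1 + k2 = 26
(k1+k2)(k1+k2+1)/2 = 26 * 27 / 2 = 351
pi = 351 + 14 = 365

365


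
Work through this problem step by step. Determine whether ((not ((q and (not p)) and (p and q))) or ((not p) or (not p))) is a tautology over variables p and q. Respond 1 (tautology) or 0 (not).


Check all 4 assignments:
p=0, q=0: 1
p=0, q=1: 1
p=1, q=0: 1
p=1, q=1: 1
Satisfying count = 4/4.
Tautology iff count = 4: yes.

1


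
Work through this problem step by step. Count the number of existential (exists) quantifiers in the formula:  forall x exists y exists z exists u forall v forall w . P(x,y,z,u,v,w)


Quantifier prefix: forall x exists y exists z exists u forall v forall w
Mark each quantifier type:
  U E E E U U
Universal count = 3, Existential count = 3
Asked for existential (exists) quantifiers: 3

3


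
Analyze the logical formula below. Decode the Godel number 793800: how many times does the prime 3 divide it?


Factorize 793800 by dividing by 3 repeatedly.
Division steps: 3 divides 793800 exactly 4 time(s).
Exponent of 3 = 4

4


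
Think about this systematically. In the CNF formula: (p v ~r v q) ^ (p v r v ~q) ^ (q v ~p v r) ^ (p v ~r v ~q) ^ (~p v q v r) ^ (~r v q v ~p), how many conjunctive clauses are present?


A CNF formula is a conjunction of clauses.
Clauses are separated by ^.
Counting the conjuncts: 6 clauses.

6


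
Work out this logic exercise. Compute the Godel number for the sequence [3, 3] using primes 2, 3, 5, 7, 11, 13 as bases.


Encode each element as an exponent of the corresponding prime:
  2^3 = 8
  3^3 = 27
Product = 8 * 27 = 216

216


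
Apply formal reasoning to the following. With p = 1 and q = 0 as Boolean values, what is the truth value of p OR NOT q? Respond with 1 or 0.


p = 1, q = 0
Operation: p OR NOT q
Evaluate: 1 OR NOT 0 = 1

1


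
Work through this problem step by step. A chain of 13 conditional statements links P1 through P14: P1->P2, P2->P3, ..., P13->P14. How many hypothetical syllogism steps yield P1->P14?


With 13 implications in a chain connecting 14 propositions:
P1->P2, P2->P3, ..., P13->P14
Steps needed = (number of implications) - 1 = 13 - 1 = 12

12


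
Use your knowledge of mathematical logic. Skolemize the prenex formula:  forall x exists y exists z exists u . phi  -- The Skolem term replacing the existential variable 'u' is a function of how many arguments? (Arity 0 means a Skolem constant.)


Quantifier prefix: forall x exists y exists z exists u
'u' is existentially quantified at position 4.
Universal variables preceding it: x
Skolem function arity = 1

1


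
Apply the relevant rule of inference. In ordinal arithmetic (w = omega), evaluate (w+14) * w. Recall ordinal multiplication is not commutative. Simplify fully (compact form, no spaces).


Compute (w+14) * w.
Ordinal * is associative and left-distributive over +, but NOT commutative; for finite n>1, n*w = w but w*n stays w*n.
(w+14) * w = sup{(w+14)*k : k<w} = sup{w*k+14} = w^2 (the +14 tail is absorbed in the limit).
Result = w^2

w^2


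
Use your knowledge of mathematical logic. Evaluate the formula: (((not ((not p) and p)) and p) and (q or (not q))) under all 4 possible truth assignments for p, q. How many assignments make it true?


Check all 4 assignments:
p=0, q=0: 0
p=0, q=1: 0
p=1, q=0: 1
p=1, q=1: 1
Count of True = 2

2


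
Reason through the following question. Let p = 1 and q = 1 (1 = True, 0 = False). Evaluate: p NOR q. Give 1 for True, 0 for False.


p = 1, q = 1
Operation: p NOR q
Evaluate: 1 NOR 1 = 0

0


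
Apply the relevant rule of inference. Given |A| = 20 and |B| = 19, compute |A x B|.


The Cartesian product A x B contains all ordered pairs (a, b).
|A x B| = |A| * |B| = 20 * 19 = 380

380


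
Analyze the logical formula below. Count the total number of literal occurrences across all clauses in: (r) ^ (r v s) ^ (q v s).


Counting literals in each clause:
Clause 1: 1 literal(s)
Clause 2: 2 literal(s)
Clause 3: 2 literal(s)
Total = 5

5


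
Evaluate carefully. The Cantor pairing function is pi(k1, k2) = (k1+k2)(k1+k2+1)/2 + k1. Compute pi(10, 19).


k1 + k2 = 29
(k1+k2)(k1+k2+1)/2 = 29 * 30 / 2 = 435
pi = 435 + 10 = 445

445


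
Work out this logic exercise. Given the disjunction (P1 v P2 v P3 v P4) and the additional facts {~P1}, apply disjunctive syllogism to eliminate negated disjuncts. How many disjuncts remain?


Original disjuncts (4): P1, P2, P3, P4
Negated (eliminate): ~P1
Remaining disjuncts: P2, P3, P4
Count = 4 - 1 = 3

3


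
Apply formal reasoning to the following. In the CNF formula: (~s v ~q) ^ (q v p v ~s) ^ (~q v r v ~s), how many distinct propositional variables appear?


Identify each variable that appears in the formula.
Variables found: p, q, r, s
Count = 4

4


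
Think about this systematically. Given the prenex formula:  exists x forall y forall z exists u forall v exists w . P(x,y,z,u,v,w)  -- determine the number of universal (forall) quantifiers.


Quantifier prefix: exists x forall y forall z exists u forall v exists w
Mark each quantifier type:
  E U U E U E
Universal count = 3, Existential count = 3
Asked for universal (forall) quantifiers: 3

3


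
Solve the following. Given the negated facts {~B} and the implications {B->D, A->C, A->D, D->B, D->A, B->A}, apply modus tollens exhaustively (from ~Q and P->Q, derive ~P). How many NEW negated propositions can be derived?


Initial negated facts: {~B}
Apply modus tollens to closure:
  ~B and D->B  =>  ~D
  ~D and A->D  =>  ~A
Final negated: {~A, ~B, ~D}
New negations: {~A, ~D}
Count = 2

2


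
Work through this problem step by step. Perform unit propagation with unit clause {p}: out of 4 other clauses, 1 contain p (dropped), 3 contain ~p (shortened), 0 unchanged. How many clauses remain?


Satisfied (removed): 1
Shortened (remain): 3
Unchanged (remain): 0
Remaining = 3 + 0 = 3

3


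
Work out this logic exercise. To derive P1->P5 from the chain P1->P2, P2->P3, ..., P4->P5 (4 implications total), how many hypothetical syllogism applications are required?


With 4 implications in a chain connecting 5 propositions:
P1->P2, P2->P3, ..., P4->P5
Steps needed = (number of implications) - 1 = 4 - 1 = 3

3


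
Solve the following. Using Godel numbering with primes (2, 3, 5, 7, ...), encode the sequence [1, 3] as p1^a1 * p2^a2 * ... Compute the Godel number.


Encode each element as an exponent of the corresponding prime:
  2^1 = 2
  3^3 = 27
Product = 2 * 27 = 54

54


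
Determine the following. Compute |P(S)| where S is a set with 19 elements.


The power set of a set with n elements has 2^n elements.
|P(S)| = 2^19 = 524288

524288


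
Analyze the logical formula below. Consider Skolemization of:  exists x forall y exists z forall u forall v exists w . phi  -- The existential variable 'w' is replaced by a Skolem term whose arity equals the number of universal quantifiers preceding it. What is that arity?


Quantifier prefix: exists x forall y exists z forall u forall v exists w
'w' is existentially quantified at position 6.
Universal variables preceding it: y, u, v
Skolem function arity = 3

3


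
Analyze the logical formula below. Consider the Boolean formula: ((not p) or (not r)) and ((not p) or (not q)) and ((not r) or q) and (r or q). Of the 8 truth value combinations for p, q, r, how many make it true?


Evaluate all 8 assignments for p, q, r:
p=0, q=0, r=0: 0
p=0, q=0, r=1: 0
p=0, q=1, r=0: 1
p=0, q=1, r=1: 1
p=1, q=0, r=0: 0
p=1, q=0, r=1: 0
p=1, q=1, r=0: 0
p=1, q=1, r=1: 0
Satisfying count = 2

2


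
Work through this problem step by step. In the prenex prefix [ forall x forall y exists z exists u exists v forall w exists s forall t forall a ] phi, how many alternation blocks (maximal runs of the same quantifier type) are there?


Quantifier-type sequence: A A E E E A E A A  (A=forall, E=exists)
Group into maximal same-type runs:
  Ax2 | Ex3 | Ax1 | Ex1 | Ax2
Number of blocks = 5

5


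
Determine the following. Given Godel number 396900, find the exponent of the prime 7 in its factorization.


Factorize 396900 by dividing by 7 repeatedly.
Division steps: 7 divides 396900 exactly 2 time(s).
Exponent of 7 = 2

2


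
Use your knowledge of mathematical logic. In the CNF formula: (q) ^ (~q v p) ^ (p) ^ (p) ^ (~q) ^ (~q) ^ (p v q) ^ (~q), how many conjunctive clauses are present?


A CNF formula is a conjunction of clauses.
Clauses are separated by ^.
Counting the conjuncts: 8 clauses.

8


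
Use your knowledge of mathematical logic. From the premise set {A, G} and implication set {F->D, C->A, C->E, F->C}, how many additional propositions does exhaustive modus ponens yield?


Initial facts: {A, G}
Apply modus ponens to closure:
  (no implication fires)
Final known: {A, G}
New propositions: {(none)}
Count = 0

0


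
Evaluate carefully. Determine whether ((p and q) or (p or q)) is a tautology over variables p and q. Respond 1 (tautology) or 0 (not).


Check all 4 assignments:
p=0, q=0: 0
p=0, q=1: 1
p=1, q=0: 1
p=1, q=1: 1
Satisfying count = 3/4.
Tautology iff count = 4: no.

0


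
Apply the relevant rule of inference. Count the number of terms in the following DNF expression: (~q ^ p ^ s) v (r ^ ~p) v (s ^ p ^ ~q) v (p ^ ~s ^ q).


A DNF formula is a disjunction of terms (conjunctions).
Terms are separated by v.
Counting the disjuncts: 4 terms.

4


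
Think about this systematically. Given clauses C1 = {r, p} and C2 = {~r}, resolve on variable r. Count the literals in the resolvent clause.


Remove r from C1 and ~r from C2.
C1 remainder: {p}
C2 remainder: {}
Union (resolvent): {p}
Resolvent has 1 literal(s).

1


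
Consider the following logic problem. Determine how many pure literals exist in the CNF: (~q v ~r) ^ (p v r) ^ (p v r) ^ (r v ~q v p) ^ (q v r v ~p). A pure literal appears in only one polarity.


Check each variable for pure literal status:
p: mixed (not pure)
q: mixed (not pure)
r: mixed (not pure)
Pure literal count = 0

0


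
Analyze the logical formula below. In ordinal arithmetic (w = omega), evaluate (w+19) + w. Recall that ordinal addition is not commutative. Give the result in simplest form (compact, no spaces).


Compute (w+19) + w.
Ordinal + is associative but NOT commutative; for finite n>0, n + w = w but w + n stays w+n.
(w+19) + w = w + (19+w) = w + w = w*2 (the finite tail 19 is absorbed by the right w).
Result = w*2

w*2


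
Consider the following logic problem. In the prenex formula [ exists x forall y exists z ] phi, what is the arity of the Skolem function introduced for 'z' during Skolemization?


Quantifier prefix: exists x forall y exists z
'z' is existentially quantified at position 3.
Universal variables preceding it: y
Skolem function arity = 1

1


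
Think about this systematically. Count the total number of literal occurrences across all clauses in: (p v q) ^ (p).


Counting literals in each clause:
Clause 1: 2 literal(s)
Clause 2: 1 literal(s)
Total = 3

3


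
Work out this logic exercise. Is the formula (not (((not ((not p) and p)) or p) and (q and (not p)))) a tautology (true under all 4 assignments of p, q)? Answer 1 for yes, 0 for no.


Check all 4 assignments:
p=0, q=0: 1
p=0, q=1: 0
p=1, q=0: 1
p=1, q=1: 1
Satisfying count = 3/4.
Tautology iff count = 4: no.

0


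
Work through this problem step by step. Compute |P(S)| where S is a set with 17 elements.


The power set of a set with n elements has 2^n elements.
|P(S)| = 2^17 = 131072

131072


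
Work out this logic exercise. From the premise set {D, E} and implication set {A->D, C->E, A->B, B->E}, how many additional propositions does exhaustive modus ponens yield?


Initial facts: {D, E}
Apply modus ponens to closure:
  (no implication fires)
Final known: {D, E}
New propositions: {(none)}
Count = 0

0


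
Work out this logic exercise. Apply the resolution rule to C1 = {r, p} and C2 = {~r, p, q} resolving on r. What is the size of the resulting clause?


Remove r from C1 and ~r from C2.
C1 remainder: {p}
C2 remainder: {p, q}
Union (resolvent): {p, q}
Resolvent has 2 literal(s).

2


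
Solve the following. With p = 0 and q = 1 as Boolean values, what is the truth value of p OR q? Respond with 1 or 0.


p = 0, q = 1
Operation: p OR q
Evaluate: 0 OR 1 = 1

1


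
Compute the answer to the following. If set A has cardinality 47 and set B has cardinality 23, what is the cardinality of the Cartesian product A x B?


The Cartesian product A x B contains all ordered pairs (a, b).
|A x B| = |A| * |B| = 47 * 23 = 1081

1081


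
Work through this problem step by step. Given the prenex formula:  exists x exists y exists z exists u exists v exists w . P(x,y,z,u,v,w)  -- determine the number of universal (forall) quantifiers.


Quantifier prefix: exists x exists y exists z exists u exists v exists w
Mark each quantifier type:
  E E E E E E
Universal count = 0, Existential count = 6
Asked for universal (forall) quantifiers: 0

0


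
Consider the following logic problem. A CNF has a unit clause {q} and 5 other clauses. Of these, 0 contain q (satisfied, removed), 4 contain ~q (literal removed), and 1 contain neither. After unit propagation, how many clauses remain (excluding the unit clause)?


Satisfied (removed): 0
Shortened (remain): 4
Unchanged (remain): 1
Remaining = 4 + 1 = 5

5


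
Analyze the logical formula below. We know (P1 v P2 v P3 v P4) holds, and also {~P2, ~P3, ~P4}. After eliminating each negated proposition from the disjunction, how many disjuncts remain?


Original disjuncts (4): P1, P2, P3, P4
Negated (eliminate): ~P2, ~P3, ~P4
Remaining disjuncts: P1
Count = 4 - 3 = 1

1


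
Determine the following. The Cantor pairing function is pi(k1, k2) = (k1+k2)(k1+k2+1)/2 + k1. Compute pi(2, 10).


k1 + k2 = 12
(k1+k2)(k1+k2+1)/2 = 12 * 13 / 2 = 78
pi = 78 + 2 = 80

80


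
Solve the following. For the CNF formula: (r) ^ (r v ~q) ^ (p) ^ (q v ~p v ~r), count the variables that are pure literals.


Check each variable for pure literal status:
p: mixed (not pure)
q: mixed (not pure)
r: mixed (not pure)
Pure literal count = 0

0


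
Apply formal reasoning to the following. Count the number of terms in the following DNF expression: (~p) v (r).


A DNF formula is a disjunction of terms (conjunctions).
Terms are separated by v.
Counting the disjuncts: 2 terms.

2


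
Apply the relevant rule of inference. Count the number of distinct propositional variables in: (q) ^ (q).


Identify each variable that appears in the formula.
Variables found: q
Count = 1

1


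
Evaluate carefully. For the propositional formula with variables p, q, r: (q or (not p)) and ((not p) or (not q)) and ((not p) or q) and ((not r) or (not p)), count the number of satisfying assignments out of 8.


Evaluate all 8 assignments for p, q, r:
p=0, q=0, r=0: 1
p=0, q=0, r=1: 1
p=0, q=1, r=0: 1
p=0, q=1, r=1: 1
p=1, q=0, r=0: 0
p=1, q=0, r=1: 0
p=1, q=1, r=0: 0
p=1, q=1, r=1: 0
Satisfying count = 4

4


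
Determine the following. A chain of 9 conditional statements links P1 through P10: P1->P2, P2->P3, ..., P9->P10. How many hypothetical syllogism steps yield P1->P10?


With 9 implications in a chain connecting 10 propositions:
P1->P2, P2->P3, ..., P9->P10
Steps needed = (number of implications) - 1 = 9 - 1 = 8

8


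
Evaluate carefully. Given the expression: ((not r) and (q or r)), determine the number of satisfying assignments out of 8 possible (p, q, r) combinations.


Check all 8 assignments:
p=0, q=0, r=0: 0
p=0, q=0, r=1: 0
p=0, q=1, r=0: 1
p=0, q=1, r=1: 0
p=1, q=0, r=0: 0
p=1, q=0, r=1: 0
p=1, q=1, r=0: 1
p=1, q=1, r=1: 0
Count of True = 2

2


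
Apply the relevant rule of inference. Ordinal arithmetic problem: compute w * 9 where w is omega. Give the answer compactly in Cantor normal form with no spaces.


Compute w * 9.
Ordinal * is associative and left-distributive over +, but NOT commutative; for finite n>1, n*w = w but w*n stays w*n.
w * 9 means 9 copies of w concatenated: w*9.
Result = w*9

w*9


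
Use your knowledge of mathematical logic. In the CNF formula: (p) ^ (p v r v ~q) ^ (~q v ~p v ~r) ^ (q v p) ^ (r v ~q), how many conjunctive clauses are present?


A CNF formula is a conjunction of clauses.
Clauses are separated by ^.
Counting the conjuncts: 5 clauses.

5


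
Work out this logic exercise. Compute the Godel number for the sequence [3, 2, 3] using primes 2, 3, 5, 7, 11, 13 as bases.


Encode each element as an exponent of the corresponding prime:
  2^3 = 8
  3^2 = 9
  5^3 = 125
Product = 8 * 9 * 125 = 9000

9000


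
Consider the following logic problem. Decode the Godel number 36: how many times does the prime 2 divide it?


Factorize 36 by dividing by 2 repeatedly.
Division steps: 2 divides 36 exactly 2 time(s).
Exponent of 2 = 2

2


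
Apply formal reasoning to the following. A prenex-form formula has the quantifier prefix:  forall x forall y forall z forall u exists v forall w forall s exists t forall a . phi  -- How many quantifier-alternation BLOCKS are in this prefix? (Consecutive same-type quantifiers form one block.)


Quantifier-type sequence: A A A A E A A E A  (A=forall, E=exists)
Group into maximal same-type runs:
  Ax4 | Ex1 | Ax2 | Ex1 | Ax1
Number of blocks = 5

5


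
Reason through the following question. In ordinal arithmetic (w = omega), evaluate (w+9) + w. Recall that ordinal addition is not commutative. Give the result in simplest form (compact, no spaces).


Compute (w+9) + w.
Ordinal + is associative but NOT commutative; for finite n>0, n + w = w but w + n stays w+n.
(w+9) + w = w + (9+w) = w + w = w*2 (the finite tail 9 is absorbed by the right w).
Result = w*2

w*2


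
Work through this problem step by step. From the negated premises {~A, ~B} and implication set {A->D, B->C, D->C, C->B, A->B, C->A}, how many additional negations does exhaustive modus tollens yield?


Initial negated facts: {~A, ~B}
Apply modus tollens to closure:
  ~B and C->B  =>  ~C
  ~C and D->C  =>  ~D
Final negated: {~A, ~B, ~C, ~D}
New negations: {~C, ~D}
Count = 2

2


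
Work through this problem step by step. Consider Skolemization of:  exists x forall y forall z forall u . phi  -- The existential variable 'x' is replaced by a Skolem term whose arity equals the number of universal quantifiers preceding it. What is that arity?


Quantifier prefix: exists x forall y forall z forall u
'x' is existentially quantified at position 1.
No universal quantifiers precede it.
Skolem function arity = 0 (a Skolem constant)

0


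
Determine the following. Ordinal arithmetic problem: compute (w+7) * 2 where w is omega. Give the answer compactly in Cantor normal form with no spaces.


Compute (w+7) * 2.
Ordinal * is associative and left-distributive over +, but NOT commutative; for finite n>1, n*w = w but w*n stays w*n.
(w+7) * 2 = (w+7) repeated 2 times. Each intermediate +7 is absorbed by the following w; only the last survives: w*2+7.
Result = w*2+7

w*2+7


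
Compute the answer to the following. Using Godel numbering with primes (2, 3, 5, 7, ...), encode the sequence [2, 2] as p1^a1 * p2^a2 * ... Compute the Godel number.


Encode each element as an exponent of the corresponding prime:
  2^2 = 4
  3^2 = 9
Product = 4 * 9 = 36

36


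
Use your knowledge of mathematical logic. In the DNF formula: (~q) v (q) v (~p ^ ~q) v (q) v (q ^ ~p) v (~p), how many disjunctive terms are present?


A DNF formula is a disjunction of terms (conjunctions).
Terms are separated by v.
Counting the disjuncts: 6 terms.

6


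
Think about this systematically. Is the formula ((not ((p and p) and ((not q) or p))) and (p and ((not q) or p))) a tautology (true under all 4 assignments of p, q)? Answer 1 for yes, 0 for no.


Check all 4 assignments:
p=0, q=0: 0
p=0, q=1: 0
p=1, q=0: 0
p=1, q=1: 0
Satisfying count = 0/4.
Tautology iff count = 4: no.

0


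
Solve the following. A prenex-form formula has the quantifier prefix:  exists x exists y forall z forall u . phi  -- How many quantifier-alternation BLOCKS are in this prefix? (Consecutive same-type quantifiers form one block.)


Quantifier-type sequence: E E A A  (A=forall, E=exists)
Group into maximal same-type runs:
  Ex2 | Ax2
Number of blocks = 2

2


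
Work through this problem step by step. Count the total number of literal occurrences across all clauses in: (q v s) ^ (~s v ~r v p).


Counting literals in each clause:
Clause 1: 2 literal(s)
Clause 2: 3 literal(s)
Total = 5

5


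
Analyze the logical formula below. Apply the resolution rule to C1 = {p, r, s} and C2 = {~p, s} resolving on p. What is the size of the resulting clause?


Remove p from C1 and ~p from C2.
C1 remainder: {r, s}
C2 remainder: {s}
Union (resolvent): {r, s}
Resolvent has 2 literal(s).

2


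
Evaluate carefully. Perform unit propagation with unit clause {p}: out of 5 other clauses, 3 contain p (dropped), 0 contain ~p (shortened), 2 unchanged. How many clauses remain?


Satisfied (removed): 3
Shortened (remain): 0
Unchanged (remain): 2
Remaining = 0 + 2 = 2

2


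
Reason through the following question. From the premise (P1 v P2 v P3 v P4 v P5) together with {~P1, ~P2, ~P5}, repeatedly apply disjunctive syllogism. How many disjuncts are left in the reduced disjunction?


Original disjuncts (5): P1, P2, P3, P4, P5
Negated (eliminate): ~P1, ~P2, ~P5
Remaining disjuncts: P3, P4
Count = 5 - 3 = 2

2


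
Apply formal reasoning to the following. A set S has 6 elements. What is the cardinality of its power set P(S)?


The power set of a set with n elements has 2^n elements.
|P(S)| = 2^6 = 64

64


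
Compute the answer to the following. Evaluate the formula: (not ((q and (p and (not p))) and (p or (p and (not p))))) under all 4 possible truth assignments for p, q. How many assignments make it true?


Check all 4 assignments:
p=0, q=0: 1
p=0, q=1: 1
p=1, q=0: 1
p=1, q=1: 1
Count of True = 4

4


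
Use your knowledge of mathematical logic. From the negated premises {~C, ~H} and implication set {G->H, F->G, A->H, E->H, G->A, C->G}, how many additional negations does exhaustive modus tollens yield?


Initial negated facts: {~C, ~H}
Apply modus tollens to closure:
  ~H and G->H  =>  ~G
  ~G and F->G  =>  ~F
  ~H and A->H  =>  ~A
  ~H and E->H  =>  ~E
Final negated: {~A, ~C, ~E, ~F, ~G, ~H}
New negations: {~A, ~E, ~F, ~G}
Count = 4

4


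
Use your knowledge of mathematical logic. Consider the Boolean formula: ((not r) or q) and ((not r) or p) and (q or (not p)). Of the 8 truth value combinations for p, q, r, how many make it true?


Evaluate all 8 assignments for p, q, r:
p=0, q=0, r=0: 1
p=0, q=0, r=1: 0
p=0, q=1, r=0: 1
p=0, q=1, r=1: 0
p=1, q=0, r=0: 0
p=1, q=0, r=1: 0
p=1, q=1, r=0: 1
p=1, q=1, r=1: 1
Satisfying count = 4

4


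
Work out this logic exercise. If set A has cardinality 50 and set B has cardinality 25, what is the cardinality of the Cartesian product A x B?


The Cartesian product A x B contains all ordered pairs (a, b).
|A x B| = |A| * |B| = 50 * 25 = 1250

1250


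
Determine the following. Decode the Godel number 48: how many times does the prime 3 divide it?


Factorize 48 by dividing by 3 repeatedly.
Division steps: 3 divides 48 exactly 1 time(s).
Exponent of 3 = 1

1


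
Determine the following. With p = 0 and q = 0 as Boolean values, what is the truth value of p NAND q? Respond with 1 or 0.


p = 0, q = 0
Operation: p NAND q
Evaluate: 0 NAND 0 = 1

1


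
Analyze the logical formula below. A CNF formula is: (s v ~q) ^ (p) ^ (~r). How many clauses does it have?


A CNF formula is a conjunction of clauses.
Clauses are separated by ^.
Counting the conjuncts: 3 clauses.

3


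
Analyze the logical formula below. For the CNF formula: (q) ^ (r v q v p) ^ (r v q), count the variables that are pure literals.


Check each variable for pure literal status:
p: pure positive
q: pure positive
r: pure positive
Pure literal count = 3

3


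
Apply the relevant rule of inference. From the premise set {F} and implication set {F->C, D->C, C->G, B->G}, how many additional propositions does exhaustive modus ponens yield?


Initial facts: {F}
Apply modus ponens to closure:
  F and F->C  =>  C
  C and C->G  =>  G
Final known: {C, F, G}
New propositions: {C, G}
Count = 2

2


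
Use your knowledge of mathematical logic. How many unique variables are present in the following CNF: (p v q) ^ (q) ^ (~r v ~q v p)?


Identify each variable that appears in the formula.
Variables found: p, q, r
Count = 3

3


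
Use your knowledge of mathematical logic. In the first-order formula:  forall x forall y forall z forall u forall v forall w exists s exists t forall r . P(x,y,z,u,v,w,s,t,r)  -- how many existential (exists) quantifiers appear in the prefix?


Quantifier prefix: forall x forall y forall z forall u forall v forall w exists s exists t forall r
Mark each quantifier type:
  U U U U U U E E U
Universal count = 7, Existential count = 2
Asked for existential (exists) quantifiers: 2

2


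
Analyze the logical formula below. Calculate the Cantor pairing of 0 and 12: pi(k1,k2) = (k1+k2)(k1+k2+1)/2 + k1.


k1 + k2 = 12
(k1+k2)(k1+k2+1)/2 = 12 * 13 / 2 = 78
pi = 78 + 0 = 78

78


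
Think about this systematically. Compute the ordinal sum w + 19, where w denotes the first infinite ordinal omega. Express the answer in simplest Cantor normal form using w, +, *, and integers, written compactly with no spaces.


Compute w + 19.
Ordinal + is associative but NOT commutative; for finite n>0, n + w = w but w + n stays w+n.
w + 19 is already in normal form (a successor ordinal beyond w).
Result = w+19

w+19


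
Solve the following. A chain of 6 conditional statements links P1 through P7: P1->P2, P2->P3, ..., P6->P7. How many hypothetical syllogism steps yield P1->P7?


With 6 implications in a chain connecting 7 propositions:
P1->P2, P2->P3, ..., P6->P7
Steps needed = (number of implications) - 1 = 6 - 1 = 5

5


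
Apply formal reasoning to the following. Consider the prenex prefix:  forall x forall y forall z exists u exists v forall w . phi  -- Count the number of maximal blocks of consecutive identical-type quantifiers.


Quantifier-type sequence: A A A E E A  (A=forall, E=exists)
Group into maximal same-type runs:
  Ax3 | Ex2 | Ax1
Number of blocks = 3

3


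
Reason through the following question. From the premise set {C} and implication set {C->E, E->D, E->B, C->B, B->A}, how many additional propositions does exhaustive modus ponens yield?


Initial facts: {C}
Apply modus ponens to closure:
  C and C->E  =>  E
  E and E->D  =>  D
  E and E->B  =>  B
  B and B->A  =>  A
Final known: {A, B, C, D, E}
New propositions: {A, B, D, E}
Count = 4

4


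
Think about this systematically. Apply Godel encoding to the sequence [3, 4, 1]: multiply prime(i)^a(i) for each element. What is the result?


Encode each element as an exponent of the corresponding prime:
  2^3 = 8
  3^4 = 81
  5^1 = 5
Product = 8 * 81 * 5 = 3240

3240


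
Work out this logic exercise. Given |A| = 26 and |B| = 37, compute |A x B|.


The Cartesian product A x B contains all ordered pairs (a, b).
|A x B| = |A| * |B| = 26 * 37 = 962

962


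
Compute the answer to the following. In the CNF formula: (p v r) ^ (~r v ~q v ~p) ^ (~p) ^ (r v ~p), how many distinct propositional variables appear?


Identify each variable that appears in the formula.
Variables found: p, q, r
Count = 3

3


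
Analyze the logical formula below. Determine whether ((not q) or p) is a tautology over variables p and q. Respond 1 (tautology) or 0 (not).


Check all 4 assignments:
p=0, q=0: 1
p=0, q=1: 0
p=1, q=0: 1
p=1, q=1: 1
Satisfying count = 3/4.
Tautology iff count = 4: no.

0


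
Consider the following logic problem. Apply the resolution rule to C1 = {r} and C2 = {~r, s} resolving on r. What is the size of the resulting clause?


Remove r from C1 and ~r from C2.
C1 remainder: {}
C2 remainder: {s}
Union (resolvent): {s}
Resolvent has 1 literal(s).

1


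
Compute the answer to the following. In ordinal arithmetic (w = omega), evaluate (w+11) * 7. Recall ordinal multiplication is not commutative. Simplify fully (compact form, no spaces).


Compute (w+11) * 7.
Ordinal * is associative and left-distributive over +, but NOT commutative; for finite n>1, n*w = w but w*n stays w*n.
(w+11) * 7 = (w+11) repeated 7 times. Each intermediate +11 is absorbed by the following w; only the last survives: w*7+11.
Result = w*7+11

w*7+11


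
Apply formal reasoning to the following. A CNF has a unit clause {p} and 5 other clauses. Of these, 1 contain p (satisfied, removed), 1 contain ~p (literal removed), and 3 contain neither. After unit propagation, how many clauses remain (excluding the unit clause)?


Satisfied (removed): 1
Shortened (remain): 1
Unchanged (remain): 3
Remaining = 1 + 3 = 4

4


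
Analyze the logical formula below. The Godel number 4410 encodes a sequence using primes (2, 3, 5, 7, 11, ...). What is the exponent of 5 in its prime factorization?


Factorize 4410 by dividing by 5 repeatedly.
Division steps: 5 divides 4410 exactly 1 time(s).
Exponent of 5 = 1

1


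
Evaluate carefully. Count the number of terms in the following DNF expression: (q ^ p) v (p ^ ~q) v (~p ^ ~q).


A DNF formula is a disjunction of terms (conjunctions).
Terms are separated by v.
Counting the disjuncts: 3 terms.

3


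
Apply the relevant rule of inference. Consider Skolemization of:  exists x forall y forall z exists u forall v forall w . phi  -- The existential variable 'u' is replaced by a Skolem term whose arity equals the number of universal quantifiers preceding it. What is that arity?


Quantifier prefix: exists x forall y forall z exists u forall v forall w
'u' is existentially quantified at position 4.
Universal variables preceding it: y, z
Skolem function arity = 2

2


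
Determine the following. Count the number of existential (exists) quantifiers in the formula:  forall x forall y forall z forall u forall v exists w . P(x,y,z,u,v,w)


Quantifier prefix: forall x forall y forall z forall u forall v exists w
Mark each quantifier type:
  U U U U U E
Universal count = 5, Existential count = 1
Asked for existential (exists) quantifiers: 1

1


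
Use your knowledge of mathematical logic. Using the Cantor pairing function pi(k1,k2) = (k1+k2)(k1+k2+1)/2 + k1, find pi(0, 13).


k1 + k2 = 13
(k1+k2)(k1+k2+1)/2 = 13 * 14 / 2 = 91
pi = 91 + 0 = 91

91


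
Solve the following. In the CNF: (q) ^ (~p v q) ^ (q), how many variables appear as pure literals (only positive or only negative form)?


Check each variable for pure literal status:
p: pure negative
q: pure positive
r: absent (not pure)
Pure literal count = 2

2


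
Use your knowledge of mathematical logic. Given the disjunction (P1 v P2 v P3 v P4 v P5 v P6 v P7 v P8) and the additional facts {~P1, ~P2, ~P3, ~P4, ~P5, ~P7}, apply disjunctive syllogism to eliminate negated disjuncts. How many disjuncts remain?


Original disjuncts (8): P1, P2, P3, P4, P5, P6, P7, P8
Negated (eliminate): ~P1, ~P2, ~P3, ~P4, ~P5, ~P7
Remaining disjuncts: P6, P8
Count = 8 - 6 = 2

2


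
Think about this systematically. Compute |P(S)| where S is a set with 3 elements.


The power set of a set with n elements has 2^n elements.
|P(S)| = 2^3 = 8

8


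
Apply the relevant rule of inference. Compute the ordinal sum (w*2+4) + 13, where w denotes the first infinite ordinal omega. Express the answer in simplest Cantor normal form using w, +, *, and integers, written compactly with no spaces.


Compute (w*2+4) + 13.
Ordinal + is associative but NOT commutative; for finite n>0, n + w = w but w + n stays w+n.
By associativity: (w*2+4) + 13 = w*2 + (4+13) = w*2+17.
Result = w*2+17

w*2+17


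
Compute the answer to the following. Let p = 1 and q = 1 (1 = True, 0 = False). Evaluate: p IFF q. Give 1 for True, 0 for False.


p = 1, q = 1
Operation: p IFF q
Evaluate: 1 IFF 1 = 1

1


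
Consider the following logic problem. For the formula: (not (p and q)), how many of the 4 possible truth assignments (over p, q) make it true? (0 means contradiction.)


Check all 4 assignments:
p=0, q=0: 1
p=0, q=1: 1
p=1, q=0: 1
p=1, q=1: 0
Count of True = 3

3


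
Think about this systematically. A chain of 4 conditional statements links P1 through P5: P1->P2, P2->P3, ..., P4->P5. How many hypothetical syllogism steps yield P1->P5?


With 4 implications in a chain connecting 5 propositions:
P1->P2, P2->P3, ..., P4->P5
Steps needed = (number of implications) - 1 = 4 - 1 = 3

3


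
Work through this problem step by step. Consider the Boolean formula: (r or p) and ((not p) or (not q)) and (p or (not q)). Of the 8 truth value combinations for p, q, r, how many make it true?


Evaluate all 8 assignments for p, q, r:
p=0, q=0, r=0: 0
p=0, q=0, r=1: 1
p=0, q=1, r=0: 0
p=0, q=1, r=1: 0
p=1, q=0, r=0: 1
p=1, q=0, r=1: 1
p=1, q=1, r=0: 0
p=1, q=1, r=1: 0
Satisfying count = 3

3


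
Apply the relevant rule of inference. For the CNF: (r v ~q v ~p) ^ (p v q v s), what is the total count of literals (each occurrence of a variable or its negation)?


Counting literals in each clause:
Clause 1: 3 literal(s)
Clause 2: 3 literal(s)
Total = 6

6


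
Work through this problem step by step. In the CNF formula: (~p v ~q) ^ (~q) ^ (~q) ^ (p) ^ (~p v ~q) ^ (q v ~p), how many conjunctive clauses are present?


A CNF formula is a conjunction of clauses.
Clauses are separated by ^.
Counting the conjuncts: 6 clauses.

6


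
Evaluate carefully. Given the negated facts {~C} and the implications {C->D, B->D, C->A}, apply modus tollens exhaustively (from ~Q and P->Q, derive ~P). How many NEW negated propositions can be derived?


Initial negated facts: {~C}
Apply modus tollens to closure:
  (no implication fires)
Final negated: {~C}
New negations: {(none)}
Count = 0

0


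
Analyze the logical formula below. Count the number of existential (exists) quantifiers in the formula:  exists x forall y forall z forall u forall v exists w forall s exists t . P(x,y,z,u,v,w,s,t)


Quantifier prefix: exists x forall y forall z forall u forall v exists w forall s exists t
Mark each quantifier type:
  E U U U U E U E
Universal count = 5, Existential count = 3
Asked for existential (exists) quantifiers: 3

3


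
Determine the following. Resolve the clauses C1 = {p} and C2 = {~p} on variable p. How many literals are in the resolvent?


Remove p from C1 and ~p from C2.
C1 remainder: {}
C2 remainder: {}
Union (resolvent): {} (empty clause)
Resolvent has 0 literal(s).

0


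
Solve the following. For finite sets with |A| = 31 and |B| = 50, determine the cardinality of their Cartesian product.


The Cartesian product A x B contains all ordered pairs (a, b).
|A x B| = |A| * |B| = 31 * 50 = 1550

1550
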